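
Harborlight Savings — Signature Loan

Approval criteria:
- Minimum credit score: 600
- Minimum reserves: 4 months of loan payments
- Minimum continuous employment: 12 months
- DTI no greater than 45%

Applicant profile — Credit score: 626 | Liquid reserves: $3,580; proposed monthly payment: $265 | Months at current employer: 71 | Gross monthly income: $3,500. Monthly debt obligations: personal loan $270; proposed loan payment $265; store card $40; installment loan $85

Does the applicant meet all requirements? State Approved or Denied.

Credit score 626 ≥ 600 (meets)
Reserves = 3,580/265 = 13.5 months ≥ 4
Employment 71 ≥ 12 months
Total monthly debts = (270 + 265 + 40 + 85) = 660. DTI = 660/3,500 = 18.9% ≤ 45%
All criteria satisfied.

Approved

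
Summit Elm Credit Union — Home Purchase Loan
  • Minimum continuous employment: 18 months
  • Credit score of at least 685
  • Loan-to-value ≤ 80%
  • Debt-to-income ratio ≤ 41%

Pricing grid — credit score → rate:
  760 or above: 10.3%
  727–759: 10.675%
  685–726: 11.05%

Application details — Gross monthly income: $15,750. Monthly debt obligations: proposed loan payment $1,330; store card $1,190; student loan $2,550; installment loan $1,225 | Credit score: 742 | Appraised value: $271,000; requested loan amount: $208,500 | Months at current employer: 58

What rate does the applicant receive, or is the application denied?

Credit score 742 ≥ 685 (meets minimum)
Total monthly debts = (1,330 + 1,190 + 2,550 + 1,225) = 6,295. DTI: 6,295 ÷ 15,750 = 40%, within the 41% cap
Employment 58 ≥ 18 months
Loan-to-value = 208,500/271,000 = 76.9% — pass (80% max)
All requirements met. Score 742 falls in the 727–759 tier → 10.675%.

Approved at 10.675%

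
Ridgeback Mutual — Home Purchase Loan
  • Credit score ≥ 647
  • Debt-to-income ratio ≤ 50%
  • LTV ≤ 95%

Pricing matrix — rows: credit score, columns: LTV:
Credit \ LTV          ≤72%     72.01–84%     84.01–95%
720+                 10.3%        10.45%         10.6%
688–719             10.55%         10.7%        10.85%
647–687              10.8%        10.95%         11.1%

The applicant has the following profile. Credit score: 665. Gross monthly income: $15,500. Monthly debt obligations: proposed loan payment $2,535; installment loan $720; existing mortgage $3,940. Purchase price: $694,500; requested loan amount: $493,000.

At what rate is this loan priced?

10.8%

Credit score 665 ≥ 647; Total monthly debts = (2,535 + 720 + 3,940) = 7,195. DTI: 7,195 ÷ 15,500 = 46.4%, within the 50% cap
LTV: 493,000 ÷ 694,500 = 71%, within 95% cap
Credit 665 → row 647–687; LTV 71% → column ≤72%. Grid cell → 10.8%.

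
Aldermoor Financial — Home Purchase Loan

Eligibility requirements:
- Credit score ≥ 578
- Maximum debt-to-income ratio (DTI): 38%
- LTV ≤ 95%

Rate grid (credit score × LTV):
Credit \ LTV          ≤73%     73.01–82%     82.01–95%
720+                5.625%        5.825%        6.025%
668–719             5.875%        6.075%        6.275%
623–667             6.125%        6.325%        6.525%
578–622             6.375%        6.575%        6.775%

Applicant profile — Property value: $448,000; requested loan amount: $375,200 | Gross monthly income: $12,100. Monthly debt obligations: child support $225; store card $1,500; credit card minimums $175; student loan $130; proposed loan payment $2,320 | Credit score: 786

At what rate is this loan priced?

6.025%

Credit score 786 ≥ 578; Total monthly debts = (225 + 1,500 + 175 + 130 + 2,320) = 4,350. DTI: 4,350 ÷ 12,100 = 36%, within the 38% cap
LTV = 375,200/448,000 = 83.8% ≤ 95%
Score 786 is in the 720+ band; LTV 83.8% is in the 82.01–95% band → 6.025%.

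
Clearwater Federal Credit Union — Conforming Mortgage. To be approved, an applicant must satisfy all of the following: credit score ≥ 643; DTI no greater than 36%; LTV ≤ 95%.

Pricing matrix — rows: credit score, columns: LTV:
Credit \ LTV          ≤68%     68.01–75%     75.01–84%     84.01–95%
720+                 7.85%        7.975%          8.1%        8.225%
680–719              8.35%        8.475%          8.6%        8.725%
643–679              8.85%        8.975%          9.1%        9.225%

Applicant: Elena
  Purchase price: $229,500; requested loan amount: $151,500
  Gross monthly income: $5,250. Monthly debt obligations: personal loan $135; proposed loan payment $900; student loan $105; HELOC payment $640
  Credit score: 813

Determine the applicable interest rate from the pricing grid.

7.85%

Credit score 813 ≥ 643; Total monthly debts = (135 + 900 + 105 + 640) = 1,780. DTI: 1,780 ÷ 5,250 = 33.9%, within the 36% cap
LTV = 151,500/229,500 = 66% ≤ 95%
Score 813 is in the 720+ band; LTV 66% is in the ≤68% band → 7.85%.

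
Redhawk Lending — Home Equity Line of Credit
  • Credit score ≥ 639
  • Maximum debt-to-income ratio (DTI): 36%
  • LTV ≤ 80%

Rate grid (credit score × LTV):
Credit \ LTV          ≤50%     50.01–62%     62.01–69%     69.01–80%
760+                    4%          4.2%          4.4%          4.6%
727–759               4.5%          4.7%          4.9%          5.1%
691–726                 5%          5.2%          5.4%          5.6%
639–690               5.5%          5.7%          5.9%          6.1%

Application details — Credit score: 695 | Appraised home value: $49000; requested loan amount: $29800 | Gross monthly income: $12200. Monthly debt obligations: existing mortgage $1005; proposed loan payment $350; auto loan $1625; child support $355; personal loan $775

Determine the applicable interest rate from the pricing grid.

Credit score 695 ≥ 639; Total monthly debts = (1,005 + 350 + 1,625 + 355 + 775) = 4,110. DTI: 4,110 ÷ 12,200 = 33.7%, within the 36% cap
LTV = 29,800/49,000 = 60.8% ≤ 80%
Credit 695 → row 691–726; LTV 60.8% → column 50.01–62%. Grid cell → 5.2%.

5.2%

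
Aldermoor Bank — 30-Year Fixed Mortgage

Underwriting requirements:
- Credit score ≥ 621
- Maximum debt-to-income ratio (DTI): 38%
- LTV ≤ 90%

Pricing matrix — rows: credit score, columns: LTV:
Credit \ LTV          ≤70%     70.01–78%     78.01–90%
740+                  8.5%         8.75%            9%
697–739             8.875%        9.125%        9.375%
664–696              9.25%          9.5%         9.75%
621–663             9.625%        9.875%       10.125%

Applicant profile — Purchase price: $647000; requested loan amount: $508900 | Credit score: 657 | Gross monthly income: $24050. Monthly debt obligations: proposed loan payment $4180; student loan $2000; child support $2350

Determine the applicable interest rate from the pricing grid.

Credit score 657 ≥ 621; Total monthly debts = (4,180 + 2,000 + 2,350) = 8,530. DTI = 8,530/24,050 = 35.5% ≤ 38%
Loan-to-value = 508,900/647,000 = 78.7% — pass (90% max)
Score 657 is in the 621–663 band; LTV 78.7% is in the 78.01–90% band → 10.125%.

10.125%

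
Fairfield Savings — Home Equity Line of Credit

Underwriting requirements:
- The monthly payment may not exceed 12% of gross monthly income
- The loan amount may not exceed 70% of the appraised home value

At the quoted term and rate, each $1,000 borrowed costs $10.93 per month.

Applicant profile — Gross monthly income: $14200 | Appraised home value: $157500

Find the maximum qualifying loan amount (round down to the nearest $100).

$110,200

Payment cap: 12% × $14,200 = $1,704/month.
At $10.93 per $1,000, that supports 1,704/10.93 × 1,000 ≈ $155,901 → $155,900.
LTV cap: 70% × $157,500 = $110,250 → $110,200.
Binding constraint: loan-to-value.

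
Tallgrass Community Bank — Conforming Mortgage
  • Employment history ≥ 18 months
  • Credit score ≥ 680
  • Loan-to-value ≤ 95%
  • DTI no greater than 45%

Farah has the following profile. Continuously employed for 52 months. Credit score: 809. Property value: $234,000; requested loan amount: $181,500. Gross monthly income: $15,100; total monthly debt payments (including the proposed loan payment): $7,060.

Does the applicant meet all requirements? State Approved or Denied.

Employment 52 ≥ 18 months
Credit score 809 ≥ 680 (meets)
Loan-to-value = 181,500/234,000 = 77.6% — pass (95% max)
Debt-to-income = 7,060/15,100 = 46.8% — over 45% limit
Fails on DTI.

Denied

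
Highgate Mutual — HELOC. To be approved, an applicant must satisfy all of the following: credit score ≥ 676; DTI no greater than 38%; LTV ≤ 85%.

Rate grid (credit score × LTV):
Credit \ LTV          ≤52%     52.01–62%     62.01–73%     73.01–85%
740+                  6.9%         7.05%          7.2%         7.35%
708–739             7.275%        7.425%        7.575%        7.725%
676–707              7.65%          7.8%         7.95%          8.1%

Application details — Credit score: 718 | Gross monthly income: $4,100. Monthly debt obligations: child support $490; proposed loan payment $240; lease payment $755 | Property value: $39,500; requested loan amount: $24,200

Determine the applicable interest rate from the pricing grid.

7.425%

Credit score 718 ≥ 676; Total monthly debts = (490 + 240 + 755) = 1,485. DTI: 1,485 ÷ 4,100 = 36.2%, within the 38% cap
LTV: 24,200 ÷ 39,500 = 61.3%, within 85% cap
Credit 718 → row 708–739; LTV 61.3% → column 52.01–62%. Grid cell → 7.425%.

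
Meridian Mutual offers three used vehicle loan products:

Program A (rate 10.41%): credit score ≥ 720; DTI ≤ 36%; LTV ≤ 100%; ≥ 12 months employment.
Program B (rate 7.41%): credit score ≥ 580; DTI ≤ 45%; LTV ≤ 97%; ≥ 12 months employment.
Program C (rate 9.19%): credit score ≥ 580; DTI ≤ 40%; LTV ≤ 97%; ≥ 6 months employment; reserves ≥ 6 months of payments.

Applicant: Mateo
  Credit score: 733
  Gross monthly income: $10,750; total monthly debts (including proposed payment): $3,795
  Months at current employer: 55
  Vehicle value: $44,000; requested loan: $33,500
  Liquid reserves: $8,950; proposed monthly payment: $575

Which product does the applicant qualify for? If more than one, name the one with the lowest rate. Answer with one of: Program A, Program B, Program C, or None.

Program B

DTI = 3,795/10,750 = 35.3%.
LTV = 33,500/44,000 = 76.1%.
Reserves = 8,950/575 = 15.6 months.
Program A: score 733 ≥ 720; DTI 35.3% ≤ 36%; LTV 76.1% ≤ 100%; employment 55 ≥ 12 mo → qualifies.
Program B: score 733 ≥ 580; DTI 35.3% ≤ 45%; LTV 76.1% ≤ 97%; employment 55 ≥ 12 mo → qualifies.
Program C: score 733 ≥ 580; DTI 35.3% ≤ 40%; LTV 76.1% ≤ 97%; employment 55 ≥ 6 mo; reserves 15.6 ≥ 6 mo → qualifies.
Qualifying: Program A, Program B, Program C. Lowest rate is 7.41% → Program B.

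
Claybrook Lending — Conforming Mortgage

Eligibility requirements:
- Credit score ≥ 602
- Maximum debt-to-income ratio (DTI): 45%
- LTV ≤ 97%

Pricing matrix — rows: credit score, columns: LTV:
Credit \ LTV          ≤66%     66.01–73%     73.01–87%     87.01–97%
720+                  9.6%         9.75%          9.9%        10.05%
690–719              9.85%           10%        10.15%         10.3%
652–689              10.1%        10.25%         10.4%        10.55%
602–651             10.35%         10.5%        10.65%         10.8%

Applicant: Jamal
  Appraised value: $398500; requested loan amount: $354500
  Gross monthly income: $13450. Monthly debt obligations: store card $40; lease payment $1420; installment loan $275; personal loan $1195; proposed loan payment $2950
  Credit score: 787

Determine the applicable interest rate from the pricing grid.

10.05%

Credit score 787 ≥ 602; Total monthly debts = (40 + 1,420 + 275 + 1,195 + 2,950) = 5,880. Debt-to-income = 5,880/13,450 = 43.7% — meets 45% limit
LTV = 354,500/398,500 = 89% ≤ 97%
Row: 787 falls in 720+. Column: 89% falls in 87.01–97%. Rate = 10.05%.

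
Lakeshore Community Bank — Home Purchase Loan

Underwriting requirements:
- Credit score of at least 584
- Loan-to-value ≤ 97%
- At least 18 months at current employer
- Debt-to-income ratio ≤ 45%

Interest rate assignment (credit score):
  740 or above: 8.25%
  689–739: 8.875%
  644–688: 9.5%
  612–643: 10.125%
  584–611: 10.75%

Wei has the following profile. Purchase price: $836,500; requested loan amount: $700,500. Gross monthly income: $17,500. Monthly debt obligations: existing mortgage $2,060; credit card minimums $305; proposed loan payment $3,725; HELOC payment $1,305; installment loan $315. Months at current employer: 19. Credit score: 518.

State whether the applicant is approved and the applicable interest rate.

Denied

Credit score 518 < 584 (below minimum)
Employment 19 ≥ 18 months
Total monthly debts = (2,060 + 305 + 3,725 + 1,305 + 315) = 7,710. Debt-to-income = 7,710/17,500 = 44.1% — meets 45% limit
LTV = 700,500/836,500 = 83.7% ≤ 97%
Not all requirements met → denied.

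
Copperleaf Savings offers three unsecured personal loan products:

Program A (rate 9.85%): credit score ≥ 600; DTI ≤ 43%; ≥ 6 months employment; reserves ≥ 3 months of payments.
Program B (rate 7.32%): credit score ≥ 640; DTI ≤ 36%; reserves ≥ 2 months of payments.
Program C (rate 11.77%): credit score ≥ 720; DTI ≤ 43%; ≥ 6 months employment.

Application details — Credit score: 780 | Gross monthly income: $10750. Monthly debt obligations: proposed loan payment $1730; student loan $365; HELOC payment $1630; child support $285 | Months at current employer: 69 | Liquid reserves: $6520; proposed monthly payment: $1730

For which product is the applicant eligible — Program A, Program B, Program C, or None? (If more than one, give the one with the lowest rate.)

Program A

Total debts = (1,730 + 365 + 1,630 + 285) = 4,010; DTI = 4,010/10,750 = 37.3%.
Reserves = 6,520/1,730 = 3.8 months.
Program A: score 780 ≥ 600; DTI 37.3% ≤ 43%; employment 69 ≥ 6 mo; reserves 3.8 ≥ 3 mo → qualifies.
Program B: score 780 ≥ 640; DTI 37.3% > 36%; reserves 3.8 ≥ 2 mo → does not qualify.
Program C: score 780 ≥ 720; DTI 37.3% ≤ 43%; employment 69 ≥ 6 mo → qualifies.
Qualifying: Program A, Program C. Lowest rate is 9.85% → Program A.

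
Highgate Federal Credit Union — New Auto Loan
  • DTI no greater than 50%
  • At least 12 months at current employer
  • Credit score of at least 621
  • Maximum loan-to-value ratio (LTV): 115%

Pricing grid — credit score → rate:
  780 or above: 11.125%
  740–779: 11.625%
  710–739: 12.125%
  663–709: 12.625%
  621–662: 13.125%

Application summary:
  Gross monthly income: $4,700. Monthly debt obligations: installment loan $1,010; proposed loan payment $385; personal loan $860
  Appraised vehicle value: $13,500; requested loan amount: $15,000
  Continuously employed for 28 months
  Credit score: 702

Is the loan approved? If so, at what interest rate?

Credit score 702 ≥ 621 (meets minimum)
Total monthly debts = (1,010 + 385 + 860) = 2,255. DTI: 2,255 ÷ 4,700 = 48%, within the 50% cap
Employment 28 ≥ 12 months
LTV: 15,000 ÷ 13,500 = 111.1%, within 115% cap
All requirements met. Score 702 falls in the 663–709 tier → 12.625%.

Approved at 12.625%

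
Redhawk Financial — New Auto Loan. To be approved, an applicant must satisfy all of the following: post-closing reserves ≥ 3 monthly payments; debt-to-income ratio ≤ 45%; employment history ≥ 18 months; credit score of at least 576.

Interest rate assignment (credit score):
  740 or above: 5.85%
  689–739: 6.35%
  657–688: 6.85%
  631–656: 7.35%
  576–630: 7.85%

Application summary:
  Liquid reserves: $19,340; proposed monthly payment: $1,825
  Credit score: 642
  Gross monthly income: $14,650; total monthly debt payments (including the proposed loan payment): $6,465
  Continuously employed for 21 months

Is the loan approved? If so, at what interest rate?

Credit score 642 ≥ 576 (meets minimum)
Employment 21 ≥ 18 months
Reserves: 19,340 ÷ 1,825 = 10.6 months (meets 3-month minimum)
Debt-to-income = 6,465/14,650 = 44.1% — meets 45% limit
All requirements met. Score 642 falls in the 631–656 tier → 7.35%.

Approved at 7.35%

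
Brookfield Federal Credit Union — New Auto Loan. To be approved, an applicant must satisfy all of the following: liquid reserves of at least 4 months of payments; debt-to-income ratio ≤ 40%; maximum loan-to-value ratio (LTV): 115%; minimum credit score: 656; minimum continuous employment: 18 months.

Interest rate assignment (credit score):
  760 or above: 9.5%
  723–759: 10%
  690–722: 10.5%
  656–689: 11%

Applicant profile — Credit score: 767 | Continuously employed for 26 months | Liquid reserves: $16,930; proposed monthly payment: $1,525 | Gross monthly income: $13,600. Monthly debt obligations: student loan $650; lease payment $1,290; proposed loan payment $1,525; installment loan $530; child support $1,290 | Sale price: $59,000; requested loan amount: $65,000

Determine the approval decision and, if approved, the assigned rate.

Credit score 767 ≥ 656 (meets minimum)
Total monthly debts = (650 + 1,290 + 1,525 + 530 + 1,290) = 5,285. Debt-to-income = 5,285/13,600 = 38.9% — meets 40% limit
Liquid reserves cover 16,930/1,525 = 11.1 months — ≥ 4 required
LTV = 65,000/59,000 = 110.2% ≤ 115%
Employment 26 ≥ 18 months
All requirements met. Score 767 falls in the 760 or above tier → 9.5%.

Approved at 9.5%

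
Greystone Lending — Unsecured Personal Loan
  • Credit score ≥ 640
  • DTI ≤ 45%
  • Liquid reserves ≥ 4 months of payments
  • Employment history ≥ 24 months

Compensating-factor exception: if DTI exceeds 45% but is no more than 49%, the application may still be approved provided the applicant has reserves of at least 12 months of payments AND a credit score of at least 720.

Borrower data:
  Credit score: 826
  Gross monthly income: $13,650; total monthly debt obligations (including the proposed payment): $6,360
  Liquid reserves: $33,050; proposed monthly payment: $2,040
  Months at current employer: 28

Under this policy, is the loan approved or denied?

Credit score 826 ≥ 640 (meets base)
DTI = 6,360/13,650 = 46.6% > 45% — standard DTI limit exceeded.
Reserves = 33,050/2,040 = 16.2 months ≥ 4
Employment 28 ≥ 24 months
46.6% falls in the override range (45%–49%), so the compensating-factor test applies.
Override check — reserves: 16.2 mo (ok); score: 826 (ok).
Both compensating conditions met → exception applies.

Approved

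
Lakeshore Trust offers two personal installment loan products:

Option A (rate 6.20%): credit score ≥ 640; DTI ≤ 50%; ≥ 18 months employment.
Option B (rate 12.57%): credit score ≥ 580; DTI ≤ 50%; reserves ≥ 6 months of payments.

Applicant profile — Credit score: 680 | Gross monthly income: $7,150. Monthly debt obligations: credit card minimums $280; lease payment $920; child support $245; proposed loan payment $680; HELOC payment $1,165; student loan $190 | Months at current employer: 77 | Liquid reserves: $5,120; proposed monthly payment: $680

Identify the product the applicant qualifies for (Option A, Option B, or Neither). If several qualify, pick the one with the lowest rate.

Total debts = (280 + 920 + 245 + 680 + 1,165 + 190) = 3,480; DTI = 3,480/7,150 = 48.7%.
Reserves = 5,120/680 = 7.5 months.
Option A: score 680 ≥ 640; DTI 48.7% ≤ 50%; employment 77 ≥ 18 mo → qualifies.
Option B: score 680 ≥ 580; DTI 48.7% ≤ 50%; reserves 7.5 ≥ 6 mo → qualifies.
Qualifying: Option A, Option B. Lowest rate is 6.20% → Option A.

Option A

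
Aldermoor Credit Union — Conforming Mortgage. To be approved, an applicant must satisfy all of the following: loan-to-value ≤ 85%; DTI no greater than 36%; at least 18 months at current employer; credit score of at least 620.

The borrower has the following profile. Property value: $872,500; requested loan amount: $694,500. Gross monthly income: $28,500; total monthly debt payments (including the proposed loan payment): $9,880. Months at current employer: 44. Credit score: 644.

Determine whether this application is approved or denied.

LTV: 694,500 ÷ 872,500 = 79.6%, within 85% cap
DTI = 9,880/28,500 = 34.7% ≤ 36%
Employment 44 ≥ 18 months
Credit score 644 ≥ 620 (meets)
All criteria satisfied.

Approved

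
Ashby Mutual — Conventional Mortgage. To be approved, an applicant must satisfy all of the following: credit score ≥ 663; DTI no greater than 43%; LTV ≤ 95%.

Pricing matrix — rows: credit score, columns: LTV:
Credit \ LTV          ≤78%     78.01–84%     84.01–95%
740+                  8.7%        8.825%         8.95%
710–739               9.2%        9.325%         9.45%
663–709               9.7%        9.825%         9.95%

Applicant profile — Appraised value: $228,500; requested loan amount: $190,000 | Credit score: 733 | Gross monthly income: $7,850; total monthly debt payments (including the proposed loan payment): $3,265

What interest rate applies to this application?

9.325%

Credit score 733 ≥ 663; DTI: 3,265 ÷ 7,850 = 41.6%, within the 43% cap
LTV = 190,000/228,500 = 83.2% ≤ 95%
Score 733 is in the 710–739 band; LTV 83.2% is in the 78.01–84% band → 9.325%.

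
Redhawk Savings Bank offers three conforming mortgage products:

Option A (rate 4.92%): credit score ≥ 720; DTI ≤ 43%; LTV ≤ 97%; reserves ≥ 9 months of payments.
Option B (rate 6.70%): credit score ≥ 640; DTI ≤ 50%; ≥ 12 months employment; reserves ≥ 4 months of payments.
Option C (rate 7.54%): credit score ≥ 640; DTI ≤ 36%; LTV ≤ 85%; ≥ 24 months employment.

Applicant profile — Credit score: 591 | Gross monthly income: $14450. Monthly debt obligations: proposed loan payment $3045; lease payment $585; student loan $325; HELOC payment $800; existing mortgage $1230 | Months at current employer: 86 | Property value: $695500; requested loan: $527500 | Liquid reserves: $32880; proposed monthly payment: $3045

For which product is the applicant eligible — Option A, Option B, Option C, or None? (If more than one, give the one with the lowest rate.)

None

Total debts = (3,045 + 585 + 325 + 800 + 1,230) = 5,985; DTI = 5,985/14,450 = 41.4%.
LTV = 527,500/695,500 = 75.8%.
Reserves = 32,880/3,045 = 10.8 months.
Option A: score 591 < 720; DTI 41.4% ≤ 43%; LTV 75.8% ≤ 97%; reserves 10.8 ≥ 9 mo → does not qualify.
Option B: score 591 < 640; DTI 41.4% ≤ 50%; employment 86 ≥ 12 mo; reserves 10.8 ≥ 4 mo → does not qualify.
Option C: score 591 < 640; DTI 41.4% > 36%; LTV 75.8% ≤ 85%; employment 86 ≥ 24 mo → does not qualify.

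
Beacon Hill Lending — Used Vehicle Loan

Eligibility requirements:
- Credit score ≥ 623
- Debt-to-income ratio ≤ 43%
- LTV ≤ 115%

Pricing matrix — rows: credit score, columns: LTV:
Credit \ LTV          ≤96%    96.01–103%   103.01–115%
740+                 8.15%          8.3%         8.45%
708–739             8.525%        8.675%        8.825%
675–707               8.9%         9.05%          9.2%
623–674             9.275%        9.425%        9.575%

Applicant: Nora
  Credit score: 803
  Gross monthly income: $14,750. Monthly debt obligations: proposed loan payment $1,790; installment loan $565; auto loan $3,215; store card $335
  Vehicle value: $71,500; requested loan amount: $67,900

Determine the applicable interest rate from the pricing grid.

8.15%

Credit score 803 ≥ 623; Total monthly debts = (1,790 + 565 + 3,215 + 335) = 5,905. DTI: 5,905 ÷ 14,750 = 40%, within the 43% cap
LTV = 67,900/71,500 = 95% ≤ 115%
Credit 803 → row 740+; LTV 95% → column ≤96%. Grid cell → 8.15%.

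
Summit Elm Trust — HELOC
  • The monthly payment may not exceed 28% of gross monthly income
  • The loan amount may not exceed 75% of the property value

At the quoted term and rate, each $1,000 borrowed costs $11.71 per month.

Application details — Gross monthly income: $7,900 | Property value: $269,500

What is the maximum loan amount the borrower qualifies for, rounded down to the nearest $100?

$188,800

Payment cap: 28% × $7,900 = $2,212/month.
At $11.71 per $1,000, that supports 2,212/11.71 × 1,000 ≈ $188,898 → $188,800.
LTV cap: 75% × $269,500 = $202,125 → $202,100.
Binding constraint: payment-to-income.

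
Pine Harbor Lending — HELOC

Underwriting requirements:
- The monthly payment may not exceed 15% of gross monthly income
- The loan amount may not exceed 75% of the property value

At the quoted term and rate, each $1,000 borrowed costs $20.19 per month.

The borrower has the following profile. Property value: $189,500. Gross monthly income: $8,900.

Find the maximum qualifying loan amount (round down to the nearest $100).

Payment cap: 15% × $8,900 = $1,335/month.
At $20.19 per $1,000, that supports 1,335/20.19 × 1,000 ≈ $66,121 → $66,100.
LTV cap: 75% × $189,500 = $142,125 → $142,100.
Binding constraint: payment-to-income.

$66,100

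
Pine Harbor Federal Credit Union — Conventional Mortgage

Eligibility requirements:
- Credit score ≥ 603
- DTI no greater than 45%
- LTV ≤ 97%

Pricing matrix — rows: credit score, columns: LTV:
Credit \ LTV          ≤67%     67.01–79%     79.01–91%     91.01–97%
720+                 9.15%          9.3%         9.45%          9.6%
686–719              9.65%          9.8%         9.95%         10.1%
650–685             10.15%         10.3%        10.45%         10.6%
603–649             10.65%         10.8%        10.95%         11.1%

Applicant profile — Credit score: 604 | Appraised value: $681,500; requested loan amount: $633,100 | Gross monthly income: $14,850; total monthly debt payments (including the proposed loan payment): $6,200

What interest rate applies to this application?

11.1%

Credit score 604 ≥ 603; DTI: 6,200 ÷ 14,850 = 41.8%, within the 45% cap
LTV: 633,100 ÷ 681,500 = 92.9%, within 97% cap
Row: 604 falls in 603–649. Column: 92.9% falls in 91.01–97%. Rate = 11.1%.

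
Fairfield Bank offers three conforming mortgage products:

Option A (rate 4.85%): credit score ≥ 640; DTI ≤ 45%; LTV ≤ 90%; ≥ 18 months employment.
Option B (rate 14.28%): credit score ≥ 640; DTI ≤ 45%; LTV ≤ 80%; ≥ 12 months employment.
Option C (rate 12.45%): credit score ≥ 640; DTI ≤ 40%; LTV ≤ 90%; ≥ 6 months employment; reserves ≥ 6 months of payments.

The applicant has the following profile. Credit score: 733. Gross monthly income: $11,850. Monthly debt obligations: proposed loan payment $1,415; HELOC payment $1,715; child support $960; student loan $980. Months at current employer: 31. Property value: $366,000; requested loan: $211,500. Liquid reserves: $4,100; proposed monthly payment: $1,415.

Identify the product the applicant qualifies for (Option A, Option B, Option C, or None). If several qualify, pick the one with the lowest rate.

Option A

Total debts = (1,415 + 1,715 + 960 + 980) = 5,070; DTI = 5,070/11,850 = 42.8%.
LTV = 211,500/366,000 = 57.8%.
Reserves = 4,100/1,415 = 2.9 months.
Option A: score 733 ≥ 640; DTI 42.8% ≤ 45%; LTV 57.8% ≤ 90%; employment 31 ≥ 18 mo → qualifies.
Option B: score 733 ≥ 640; DTI 42.8% ≤ 45%; LTV 57.8% ≤ 80%; employment 31 ≥ 12 mo → qualifies.
Option C: score 733 ≥ 640; DTI 42.8% > 40%; LTV 57.8% ≤ 90%; employment 31 ≥ 6 mo; reserves 2.9 < 6 mo → does not qualify.
Qualifying: Option A, Option B. Lowest rate is 4.85% → Option A.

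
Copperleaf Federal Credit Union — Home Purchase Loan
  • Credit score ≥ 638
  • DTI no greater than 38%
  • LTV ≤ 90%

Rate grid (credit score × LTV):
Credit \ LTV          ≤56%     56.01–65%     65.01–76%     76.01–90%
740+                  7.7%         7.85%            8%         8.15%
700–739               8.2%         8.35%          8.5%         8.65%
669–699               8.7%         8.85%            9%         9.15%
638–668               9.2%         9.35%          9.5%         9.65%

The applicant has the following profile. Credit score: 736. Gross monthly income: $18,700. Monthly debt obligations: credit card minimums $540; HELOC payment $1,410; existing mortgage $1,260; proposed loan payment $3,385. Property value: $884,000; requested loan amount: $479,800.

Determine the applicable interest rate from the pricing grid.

8.2%

Credit score 736 ≥ 638; Total monthly debts = (540 + 1,410 + 1,260 + 3,385) = 6,595. DTI = 6,595/18,700 = 35.3% ≤ 38%
Loan-to-value = 479,800/884,000 = 54.3% — pass (90% max)
Score 736 is in the 700–739 band; LTV 54.3% is in the ≤56% band → 8.2%.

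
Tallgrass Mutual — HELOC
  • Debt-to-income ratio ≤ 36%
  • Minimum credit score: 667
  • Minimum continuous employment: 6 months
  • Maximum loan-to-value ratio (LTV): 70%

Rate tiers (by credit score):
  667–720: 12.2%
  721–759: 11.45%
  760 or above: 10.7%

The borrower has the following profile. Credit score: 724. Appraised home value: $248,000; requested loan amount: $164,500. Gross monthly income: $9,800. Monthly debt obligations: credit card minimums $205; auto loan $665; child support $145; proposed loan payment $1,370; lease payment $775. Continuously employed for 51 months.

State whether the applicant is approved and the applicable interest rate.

Approved at 11.45%

Credit score 724 ≥ 667 (meets minimum)
Total monthly debts = (205 + 665 + 145 + 1,370 + 775) = 3,160. DTI = 3,160/9,800 = 32.2% ≤ 36%
LTV = 164,500/248,000 = 66.3% ≤ 70%
Employment 51 ≥ 6 months
All requirements met. Score 724 falls in the 721–759 tier → 11.45%.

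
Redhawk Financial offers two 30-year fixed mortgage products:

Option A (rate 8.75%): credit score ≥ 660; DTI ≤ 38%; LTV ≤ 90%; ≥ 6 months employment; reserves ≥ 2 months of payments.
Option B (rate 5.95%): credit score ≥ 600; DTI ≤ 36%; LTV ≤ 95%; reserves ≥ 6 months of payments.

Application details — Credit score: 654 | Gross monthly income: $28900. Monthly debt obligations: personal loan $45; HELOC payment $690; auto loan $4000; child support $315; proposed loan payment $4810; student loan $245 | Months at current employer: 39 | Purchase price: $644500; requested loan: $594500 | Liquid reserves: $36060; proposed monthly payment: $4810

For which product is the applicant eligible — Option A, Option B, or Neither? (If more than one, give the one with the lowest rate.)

Total debts = (45 + 690 + 4,000 + 315 + 4,810 + 245) = 10,105; DTI = 10,105/28,900 = 35%.
LTV = 594,500/644,500 = 92.2%.
Reserves = 36,060/4,810 = 7.5 months.
Option A: score 654 < 660; DTI 35% ≤ 38%; LTV 92.2% > 90%; employment 39 ≥ 6 mo; reserves 7.5 ≥ 2 mo → does not qualify.
Option B: score 654 ≥ 600; DTI 35% ≤ 36%; LTV 92.2% ≤ 95%; reserves 7.5 ≥ 6 mo → qualifies.

Option B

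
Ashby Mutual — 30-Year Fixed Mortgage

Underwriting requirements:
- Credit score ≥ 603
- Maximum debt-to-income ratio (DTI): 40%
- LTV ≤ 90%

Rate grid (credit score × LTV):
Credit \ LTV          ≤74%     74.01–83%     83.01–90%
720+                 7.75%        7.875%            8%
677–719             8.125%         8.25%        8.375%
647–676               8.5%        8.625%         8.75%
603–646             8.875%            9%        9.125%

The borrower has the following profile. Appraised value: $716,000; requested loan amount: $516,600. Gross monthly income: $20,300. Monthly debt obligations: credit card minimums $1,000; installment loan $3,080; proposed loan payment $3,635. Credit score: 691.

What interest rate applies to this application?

8.125%

Credit score 691 ≥ 603; Total monthly debts = (1,000 + 3,080 + 3,635) = 7,715. DTI: 7,715 ÷ 20,300 = 38%, within the 40% cap
LTV: 516,600 ÷ 716,000 = 72.2%, within 90% cap
Credit 691 → row 677–719; LTV 72.2% → column ≤74%. Grid cell → 8.125%.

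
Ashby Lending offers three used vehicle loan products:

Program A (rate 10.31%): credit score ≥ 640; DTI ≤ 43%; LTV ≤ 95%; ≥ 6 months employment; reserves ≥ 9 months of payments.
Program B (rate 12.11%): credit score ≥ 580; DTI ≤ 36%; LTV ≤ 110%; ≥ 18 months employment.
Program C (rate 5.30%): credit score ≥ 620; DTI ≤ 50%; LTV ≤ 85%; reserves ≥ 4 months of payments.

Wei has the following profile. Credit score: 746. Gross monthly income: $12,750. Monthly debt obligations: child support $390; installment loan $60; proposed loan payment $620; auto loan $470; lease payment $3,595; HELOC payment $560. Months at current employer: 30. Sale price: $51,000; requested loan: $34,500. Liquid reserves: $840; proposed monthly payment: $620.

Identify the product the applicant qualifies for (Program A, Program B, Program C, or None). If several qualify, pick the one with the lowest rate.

Total debts = (390 + 60 + 620 + 470 + 3,595 + 560) = 5,695; DTI = 5,695/12,750 = 44.7%.
LTV = 34,500/51,000 = 67.6%.
Reserves = 840/620 = 1.4 months.
Program A: score 746 ≥ 640; DTI 44.7% > 43%; LTV 67.6% ≤ 95%; employment 30 ≥ 6 mo; reserves 1.4 < 9 mo → does not qualify.
Program B: score 746 ≥ 580; DTI 44.7% > 36%; LTV 67.6% ≤ 110%; employment 30 ≥ 18 mo → does not qualify.
Program C: score 746 ≥ 620; DTI 44.7% ≤ 50%; LTV 67.6% ≤ 85%; reserves 1.4 < 4 mo → does not qualify.

None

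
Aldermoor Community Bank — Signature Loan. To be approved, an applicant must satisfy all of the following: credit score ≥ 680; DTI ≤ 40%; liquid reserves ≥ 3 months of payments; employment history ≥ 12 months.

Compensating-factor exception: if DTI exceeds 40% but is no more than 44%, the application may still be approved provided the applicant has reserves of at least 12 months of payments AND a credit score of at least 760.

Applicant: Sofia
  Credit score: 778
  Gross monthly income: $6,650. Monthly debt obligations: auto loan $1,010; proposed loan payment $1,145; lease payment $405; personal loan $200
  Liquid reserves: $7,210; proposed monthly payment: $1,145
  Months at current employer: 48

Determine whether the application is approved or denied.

Credit score 778 ≥ 680 (meets base)
Total debts = (1,010 + 1,145 + 405 + 200) = 2,760. DTI: 2,760 ÷ 6,650 = 41.5%, over the 40% base limit.
Reserves: 7,210 ÷ 1,145 = 6.3 months (meets 3-month minimum)
Employment 48 ≥ 12 months
DTI 41.5% is within the 40%–44% exception band; checking compensating factors.
Reserves 6.3 < 12 months; credit score 778 ≥ 760.
Override conditions not both satisfied; exception does not apply.

Denied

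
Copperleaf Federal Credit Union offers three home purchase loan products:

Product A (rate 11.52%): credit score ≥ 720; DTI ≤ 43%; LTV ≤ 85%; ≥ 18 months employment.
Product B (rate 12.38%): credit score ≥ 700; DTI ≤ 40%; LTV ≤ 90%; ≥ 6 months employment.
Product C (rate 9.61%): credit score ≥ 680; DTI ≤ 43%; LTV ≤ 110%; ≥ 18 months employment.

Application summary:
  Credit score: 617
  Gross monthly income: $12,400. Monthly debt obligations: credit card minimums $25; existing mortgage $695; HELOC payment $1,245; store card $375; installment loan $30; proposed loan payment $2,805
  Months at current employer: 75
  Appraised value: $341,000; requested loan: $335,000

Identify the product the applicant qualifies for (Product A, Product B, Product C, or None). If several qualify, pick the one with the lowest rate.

Total debts = (25 + 695 + 1,245 + 375 + 30 + 2,805) = 5,175; DTI = 5,175/12,400 = 41.7%.
LTV = 335,000/341,000 = 98.2%.
Product A: score 617 < 720; DTI 41.7% ≤ 43%; LTV 98.2% > 85%; employment 75 ≥ 18 mo → does not qualify.
Product B: score 617 < 700; DTI 41.7% > 40%; LTV 98.2% > 90%; employment 75 ≥ 6 mo → does not qualify.
Product C: score 617 < 680; DTI 41.7% ≤ 43%; LTV 98.2% ≤ 110%; employment 75 ≥ 18 mo → does not qualify.

None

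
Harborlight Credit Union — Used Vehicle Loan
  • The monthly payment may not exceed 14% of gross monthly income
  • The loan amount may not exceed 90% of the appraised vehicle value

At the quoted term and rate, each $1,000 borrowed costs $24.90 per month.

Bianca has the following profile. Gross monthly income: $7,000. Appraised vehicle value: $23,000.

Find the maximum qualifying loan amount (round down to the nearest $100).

$20,700

Payment cap: 14% × $7,000 = $980/month.
At $24.90 per $1,000, that supports 980/24.90 × 1,000 ≈ $39,357 → $39,300.
LTV cap: 90% × $23,000 = $20,700 → $20,700.
Binding constraint: loan-to-value.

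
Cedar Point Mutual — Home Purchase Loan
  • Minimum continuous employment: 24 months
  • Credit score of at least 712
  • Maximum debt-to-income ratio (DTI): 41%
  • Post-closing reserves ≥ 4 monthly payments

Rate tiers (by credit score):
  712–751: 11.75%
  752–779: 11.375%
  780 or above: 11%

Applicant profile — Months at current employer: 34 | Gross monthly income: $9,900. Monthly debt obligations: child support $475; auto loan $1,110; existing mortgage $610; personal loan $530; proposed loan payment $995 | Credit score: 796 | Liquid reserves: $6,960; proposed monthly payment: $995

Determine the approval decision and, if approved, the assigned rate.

Approved at 11%

Credit score 796 ≥ 712 (meets minimum)
Employment 34 ≥ 24 months
Liquid reserves cover 6,960/995 = 7.0 months — ≥ 4 required
Total monthly debts = (475 + 1,110 + 610 + 530 + 995) = 3,720. DTI = 3,720/9,900 = 37.6% ≤ 41%
All requirements met. Score 796 falls in the 780 or above tier → 11%.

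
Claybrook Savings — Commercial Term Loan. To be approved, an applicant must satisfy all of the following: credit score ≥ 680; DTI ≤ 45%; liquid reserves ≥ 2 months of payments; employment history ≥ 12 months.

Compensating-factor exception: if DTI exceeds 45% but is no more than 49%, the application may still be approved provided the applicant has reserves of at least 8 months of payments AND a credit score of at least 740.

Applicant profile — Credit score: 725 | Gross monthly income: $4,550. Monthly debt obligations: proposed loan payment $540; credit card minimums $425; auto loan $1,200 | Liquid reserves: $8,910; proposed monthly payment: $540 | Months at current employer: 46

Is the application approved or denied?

Credit score 725 ≥ 680 (meets base)
Total debts = (540 + 425 + 1,200) = 2,165. DTI = 2,165/4,550 = 47.6% > 45% — standard DTI limit exceeded.
Liquid reserves cover 8,910/540 = 16.5 months — ≥ 2 required
Employment 46 ≥ 12 months
DTI 47.6% is within the 45%–49% exception band; checking compensating factors.
Reserves 16.5 ≥ 8 months; credit score 725 < 740.
Compensating-factor requirement not fully met.

Denied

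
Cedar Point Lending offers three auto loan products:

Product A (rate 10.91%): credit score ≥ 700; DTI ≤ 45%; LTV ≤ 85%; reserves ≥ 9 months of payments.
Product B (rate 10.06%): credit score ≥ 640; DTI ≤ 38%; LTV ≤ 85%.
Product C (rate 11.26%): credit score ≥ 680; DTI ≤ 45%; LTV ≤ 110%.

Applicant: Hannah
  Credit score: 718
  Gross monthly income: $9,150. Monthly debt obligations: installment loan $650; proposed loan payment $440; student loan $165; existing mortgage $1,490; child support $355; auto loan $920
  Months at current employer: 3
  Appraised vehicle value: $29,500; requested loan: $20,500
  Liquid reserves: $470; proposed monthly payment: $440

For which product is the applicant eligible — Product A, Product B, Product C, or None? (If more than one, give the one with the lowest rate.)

Product C

Total debts = (650 + 440 + 165 + 1,490 + 355 + 920) = 4,020; DTI = 4,020/9,150 = 43.9%.
LTV = 20,500/29,500 = 69.5%.
Reserves = 470/440 = 1.1 months.
Product A: score 718 ≥ 700; DTI 43.9% ≤ 45%; LTV 69.5% ≤ 85%; reserves 1.1 < 9 mo → does not qualify.
Product B: score 718 ≥ 640; DTI 43.9% > 38%; LTV 69.5% ≤ 85% → does not qualify.
Product C: score 718 ≥ 680; DTI 43.9% ≤ 45%; LTV 69.5% ≤ 110% → qualifies.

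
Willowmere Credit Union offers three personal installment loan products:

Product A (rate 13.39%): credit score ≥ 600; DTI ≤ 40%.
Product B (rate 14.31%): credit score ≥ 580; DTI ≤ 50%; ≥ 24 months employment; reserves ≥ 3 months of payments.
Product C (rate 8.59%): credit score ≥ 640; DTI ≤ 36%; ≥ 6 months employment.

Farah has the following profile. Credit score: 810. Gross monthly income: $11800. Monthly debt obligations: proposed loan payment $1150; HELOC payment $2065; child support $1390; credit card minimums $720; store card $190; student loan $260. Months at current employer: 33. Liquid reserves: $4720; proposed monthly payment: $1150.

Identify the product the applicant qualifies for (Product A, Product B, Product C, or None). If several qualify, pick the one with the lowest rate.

Product B

Total debts = (1,150 + 2,065 + 1,390 + 720 + 190 + 260) = 5,775; DTI = 5,775/11,800 = 48.9%.
Reserves = 4,720/1,150 = 4.1 months.
Product A: score 810 ≥ 600; DTI 48.9% > 40% → does not qualify.
Product B: score 810 ≥ 580; DTI 48.9% ≤ 50%; employment 33 ≥ 24 mo; reserves 4.1 ≥ 3 mo → qualifies.
Product C: score 810 ≥ 640; DTI 48.9% > 36%; employment 33 ≥ 6 mo → does not qualify.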